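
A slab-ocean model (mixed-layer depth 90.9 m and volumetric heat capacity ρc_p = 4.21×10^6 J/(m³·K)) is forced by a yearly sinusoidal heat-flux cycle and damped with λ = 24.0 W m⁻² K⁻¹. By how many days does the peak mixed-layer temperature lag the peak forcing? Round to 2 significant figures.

74 days

Areal heat capacity C = ρc_p × D = 4.21×10^6 × 90.9 = 3.83×10^8 J/(m^2 K).
ω = 2π / 3.15×10^7 s = 1.99×10^-7 s⁻¹.
Phase lag φ = arctan(Cω/λ) = arctan(76.2/24.0) = 1.27 rad.
Time lag = φ / ω = 1.27 / 1.99×10^-7 = 6.35×10^6 s = 73.5 days.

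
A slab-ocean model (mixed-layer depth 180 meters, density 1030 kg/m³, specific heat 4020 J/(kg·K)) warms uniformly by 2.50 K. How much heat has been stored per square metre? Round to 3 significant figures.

1.86×10^9

Areal heat capacity C = ρ c_p D = 1030 × 4020 × 180 = 7.45×10^8 J/(m²·K).
ΔQ = C ΔT = 7.45×10^8 × 2.50 = 1.86×10^9 J/m².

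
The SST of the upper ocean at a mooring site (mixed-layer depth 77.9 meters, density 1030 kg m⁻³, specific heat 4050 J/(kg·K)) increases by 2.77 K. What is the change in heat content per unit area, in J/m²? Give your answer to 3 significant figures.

9.00×10^8

Areal heat capacity C = ρ c_p D = 1030 × 4050 × 77.9 = 3.25×10^8 J m⁻² K⁻¹.
ΔQ = C ΔT = 3.25×10^8 × 2.77 = 9.00×10^8 J/m².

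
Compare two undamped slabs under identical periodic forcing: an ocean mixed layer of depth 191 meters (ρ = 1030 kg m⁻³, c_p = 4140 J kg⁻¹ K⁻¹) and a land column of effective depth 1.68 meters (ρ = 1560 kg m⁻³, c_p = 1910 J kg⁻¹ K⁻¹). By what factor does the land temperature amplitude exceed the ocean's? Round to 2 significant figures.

C_ocean = 1030 × 4140 × 191 = 8.14×10^8 J/(m²·K).
C_land = 1560 × 1910 × 1.68 = 5.01×10^6 J/(m²·K).
Undamped amplitude ∝ 1/C, so A_land/A_ocean = C_ocean/C_land = 163.

160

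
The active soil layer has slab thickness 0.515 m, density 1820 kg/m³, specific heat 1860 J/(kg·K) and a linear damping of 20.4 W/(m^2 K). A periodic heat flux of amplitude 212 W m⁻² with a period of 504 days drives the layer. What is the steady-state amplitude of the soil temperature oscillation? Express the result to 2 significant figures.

10 K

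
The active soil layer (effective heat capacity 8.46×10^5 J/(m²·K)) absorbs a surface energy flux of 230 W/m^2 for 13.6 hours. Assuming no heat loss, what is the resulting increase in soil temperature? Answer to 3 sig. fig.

Areal heat capacity C = 8.46×10^5 J/(m²·K) (given).
Net heat input Q = F Δt = 230 × (13.6 hours × 3600 s/hour) = 1.13×10^7 J/m².
ΔT = Q / C = 1.13×10^7 / 8.46×10^5 = 13.3 K.

13.3 K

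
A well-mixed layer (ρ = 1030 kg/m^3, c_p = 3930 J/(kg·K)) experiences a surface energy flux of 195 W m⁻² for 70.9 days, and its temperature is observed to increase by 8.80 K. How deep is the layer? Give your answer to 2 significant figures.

34 m

Heat input Q = F Δt = 195 × 6.13×10^6 s = 1.19×10^9 J/m².
Required areal heat capacity C = Q / ΔT = 1.36×10^8 J/(m²·K).
Depth D = C / (ρ c_p) = 1.36×10^8 / (1030 × 3930) = 33.5 m.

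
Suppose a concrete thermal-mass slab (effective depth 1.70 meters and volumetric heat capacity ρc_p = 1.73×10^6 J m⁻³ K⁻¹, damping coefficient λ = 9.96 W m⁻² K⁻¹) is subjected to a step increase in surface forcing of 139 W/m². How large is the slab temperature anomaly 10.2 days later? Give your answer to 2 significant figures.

13 K

Areal heat capacity C = ρc_p × D = 1.73×10^6 × 1.70 = 2.94×10^6 J/(m^2 K).
τ = C / λ = 2.94×10^6 / 9.96 = 2.95×10^5 s.
Equilibrium anomaly ΔT_eq = F / λ = 139 / 9.96 = 14.0 K.
t = 10.2 days = 8.81×10^5 s, so t/τ = 2.98.
ΔT(t) = ΔT_eq (1 − e^(−t/τ)) = 14.0 × (1 − e^−2.98) = 13.3 K.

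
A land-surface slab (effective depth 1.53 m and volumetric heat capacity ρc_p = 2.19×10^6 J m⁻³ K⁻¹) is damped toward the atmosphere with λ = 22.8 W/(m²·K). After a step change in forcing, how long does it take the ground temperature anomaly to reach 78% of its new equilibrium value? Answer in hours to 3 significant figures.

Areal heat capacity C = ρc_p × D = 2.19×10^6 × 1.53 = 3.35×10^6 J/(m²·K).
τ = C / λ = 3.35×10^6 / 22.8 = 1.47×10^5 s.
Fraction reached: 1 − e^(−t/τ) = 0.78 ⇒ t = −τ ln(1 − 0.78) = τ × 1.51.
t = 2.23×10^5 s = 61.8 hours.

61.8 hours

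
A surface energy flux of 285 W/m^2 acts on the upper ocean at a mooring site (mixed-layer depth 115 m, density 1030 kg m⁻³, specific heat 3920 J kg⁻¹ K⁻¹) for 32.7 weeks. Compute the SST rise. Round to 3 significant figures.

12.1 K

Areal heat capacity C = ρ c_p D = 1030 × 3920 × 115 = 4.64×10^8 J m⁻² K⁻¹.
Net heat input Q = F Δt = 285 × (32.7 weeks × 6.048×10^5 s/week) = 5.64×10^9 J/m².
ΔT = Q / C = 5.64×10^9 / 4.64×10^8 = 12.1 K.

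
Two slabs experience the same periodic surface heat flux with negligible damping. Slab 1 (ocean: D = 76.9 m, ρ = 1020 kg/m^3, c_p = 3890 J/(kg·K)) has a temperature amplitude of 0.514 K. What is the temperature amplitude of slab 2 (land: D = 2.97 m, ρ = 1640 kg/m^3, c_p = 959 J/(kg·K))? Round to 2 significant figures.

C_ocean = 3.05×10^8 J/(m²·K); C_land = 4.67×10^6 J/(m²·K).
A ∝ 1/C ⇒ A_land = A_ocean × C_ocean/C_land = 0.514 × 65.3 = 33.6 K.

34 K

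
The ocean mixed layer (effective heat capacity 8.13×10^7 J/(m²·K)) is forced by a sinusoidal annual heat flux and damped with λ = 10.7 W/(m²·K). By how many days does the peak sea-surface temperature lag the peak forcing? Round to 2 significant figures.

Areal heat capacity C = 8.13×10^7 J/(m²·K) (given).
ω = 2π / 3.15×10^7 s = 1.99×10^-7 s⁻¹.
Phase lag φ = arctan(Cω/λ) = arctan(16.2/10.7) = 0.987 rad.
Time lag = φ / ω = 0.987 / 1.99×10^-7 = 4.95×10^6 s = 57.3 days.

57 days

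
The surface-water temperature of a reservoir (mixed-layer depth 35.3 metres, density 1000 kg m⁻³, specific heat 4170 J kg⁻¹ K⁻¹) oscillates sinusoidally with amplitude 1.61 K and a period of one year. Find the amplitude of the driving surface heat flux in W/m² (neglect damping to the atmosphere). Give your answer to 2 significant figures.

Areal heat capacity C = ρ c_p D = 1000 × 4170 × 35.3 = 1.47×10^8 J/(m²·K).
ω = 2π / 3.15×10^7 s = 1.99×10^-7 s⁻¹.
Cω = 1.47×10^8 × 1.99×10^-7 = 29.3 W/(m²·K).
F₀ = A × Cω = 1.61 × 29.3 = 47.2 W/m².

47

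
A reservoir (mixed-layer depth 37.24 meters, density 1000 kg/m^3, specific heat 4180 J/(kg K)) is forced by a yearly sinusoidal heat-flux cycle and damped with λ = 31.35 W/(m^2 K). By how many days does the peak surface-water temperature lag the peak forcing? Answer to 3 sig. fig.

45.3 days

Areal heat capacity C = ρ c_p D = 1000 × 4180 × 37.24 = 1.56×10^8 J/(m²·K).
ω = 2π / 3.15×10^7 s = 1.99×10^-7 s⁻¹.
Phase lag φ = arctan(Cω/λ) = arctan(31.0/31.35) = 0.780 rad.
Time lag = φ / ω = 0.780 / 1.99×10^-7 = 3.91×10^6 s = 45.3 days.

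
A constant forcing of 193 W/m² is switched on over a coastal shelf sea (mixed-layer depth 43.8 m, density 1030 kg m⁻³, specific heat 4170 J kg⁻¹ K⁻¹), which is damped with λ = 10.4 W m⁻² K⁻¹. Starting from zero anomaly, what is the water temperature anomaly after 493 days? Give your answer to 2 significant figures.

Areal heat capacity C = ρ c_p D = 1030 × 4170 × 43.8 = 1.88×10^8 J/(m²·K).
τ = C / λ = 1.88×10^8 / 10.4 = 1.81×10^7 s.
Equilibrium anomaly ΔT_eq = F / λ = 193 / 10.4 = 18.6 K.
t = 493 days = 4.26×10^7 s, so t/τ = 2.35.
ΔT(t) = ΔT_eq (1 − e^(−t/τ)) = 18.6 × (1 − e^−2.35) = 16.8 K.

17 K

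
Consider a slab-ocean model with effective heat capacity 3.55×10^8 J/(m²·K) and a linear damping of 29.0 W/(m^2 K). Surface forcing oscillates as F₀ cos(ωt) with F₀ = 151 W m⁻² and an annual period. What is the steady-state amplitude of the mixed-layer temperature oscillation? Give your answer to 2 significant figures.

2.0 K

Areal heat capacity C = 3.55×10^8 J/(m²·K) (given).
Angular frequency ω = 2π / T = 2π / 3.15×10^7 s = 1.99×10^-7 s⁻¹.
√((Cω)² + λ²) = √((70.7)² + 29.0²) = 76.4 W/(m²·K).
Amplitude A = F₀ / √((Cω)²+λ²) = 151 / 76.4 = 1.98 K.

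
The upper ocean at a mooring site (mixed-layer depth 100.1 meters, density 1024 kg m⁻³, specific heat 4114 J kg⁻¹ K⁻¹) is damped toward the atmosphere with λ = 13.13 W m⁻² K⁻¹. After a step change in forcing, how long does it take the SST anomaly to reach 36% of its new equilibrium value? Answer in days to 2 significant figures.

170 days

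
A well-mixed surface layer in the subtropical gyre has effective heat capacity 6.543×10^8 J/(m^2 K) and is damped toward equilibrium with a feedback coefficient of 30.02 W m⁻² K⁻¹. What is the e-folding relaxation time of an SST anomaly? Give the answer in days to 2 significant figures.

Areal heat capacity C = 6.543×10^8 J/(m^2 K) (given).
Relaxation time τ = C / λ = 6.54×10^8 / 30.02 = 2.18×10^7 s.
In days: 2.18×10^7 s / (86400 s/day) = 252 days.

250 days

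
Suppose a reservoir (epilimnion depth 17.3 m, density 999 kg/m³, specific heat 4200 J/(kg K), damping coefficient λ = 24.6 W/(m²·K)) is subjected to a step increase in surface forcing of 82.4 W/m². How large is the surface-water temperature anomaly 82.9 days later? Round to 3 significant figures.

3.05 K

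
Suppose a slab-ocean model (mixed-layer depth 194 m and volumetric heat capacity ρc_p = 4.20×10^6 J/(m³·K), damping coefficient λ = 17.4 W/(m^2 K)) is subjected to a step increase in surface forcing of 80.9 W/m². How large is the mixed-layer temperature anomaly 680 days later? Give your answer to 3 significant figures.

3.32 K

Areal heat capacity C = ρc_p × D = 4.20×10^6 × 194 = 8.15×10^8 J m⁻² K⁻¹.
τ = C / λ = 8.15×10^8 / 17.4 = 4.68×10^7 s.
Equilibrium anomaly ΔT_eq = F / λ = 80.9 / 17.4 = 4.65 K.
t = 680 days = 5.88×10^7 s, so t/τ = 1.25.
ΔT(t) = ΔT_eq (1 − e^(−t/τ)) = 4.65 × (1 − e^−1.25) = 3.32 K.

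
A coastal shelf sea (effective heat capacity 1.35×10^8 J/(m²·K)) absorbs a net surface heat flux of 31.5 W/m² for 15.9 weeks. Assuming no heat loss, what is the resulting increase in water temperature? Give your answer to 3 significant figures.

Areal heat capacity C = 1.35×10^8 J/(m²·K) (given).
Net heat input Q = F Δt = 31.5 × (15.9 weeks × 6.048×10^5 s/week) = 3.03×10^8 J/m².
ΔT = Q / C = 3.03×10^8 / 1.35×10^8 = 2.24 K.

2.24 K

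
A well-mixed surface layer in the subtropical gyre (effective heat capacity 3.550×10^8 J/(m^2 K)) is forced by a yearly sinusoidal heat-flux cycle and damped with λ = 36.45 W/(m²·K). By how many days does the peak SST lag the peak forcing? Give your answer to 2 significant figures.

64 days

Areal heat capacity C = 3.550×10^8 J/(m^2 K) (given).
ω = 2π / 3.15×10^7 s = 1.99×10^-7 s⁻¹.
Phase lag φ = arctan(Cω/λ) = arctan(70.7/36.45) = 1.09 rad.
Time lag = φ / ω = 1.09 / 1.99×10^-7 = 5.50×10^6 s = 63.6 days.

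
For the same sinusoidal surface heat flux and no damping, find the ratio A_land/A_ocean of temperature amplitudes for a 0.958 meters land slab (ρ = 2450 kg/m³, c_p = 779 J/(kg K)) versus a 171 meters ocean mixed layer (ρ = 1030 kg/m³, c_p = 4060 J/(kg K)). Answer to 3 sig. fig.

391

C_ocean = 1030 × 4060 × 171 = 7.15×10^8 J/(m²·K).
C_land = 2450 × 779 × 0.958 = 1.83×10^6 J/(m²·K).
Undamped amplitude ∝ 1/C, so A_land/A_ocean = C_ocean/C_land = 391.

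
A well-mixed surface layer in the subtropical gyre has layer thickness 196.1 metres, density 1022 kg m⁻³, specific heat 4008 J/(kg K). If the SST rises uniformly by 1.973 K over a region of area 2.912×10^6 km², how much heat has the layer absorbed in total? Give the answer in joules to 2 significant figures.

4.6×10^21 J

Areal heat capacity C = ρ c_p D = 1022 × 4008 × 196.1 = 8.03×10^8 J m⁻² K⁻¹.
Heat per unit area: q = C ΔT = 8.03×10^8 × 1.973 = 1.58×10^9 J/m².
Total heat: Q = q × A = 1.58×10^9 × (2.912×10^6 × 10⁶ m²) = 4.62×10^21 J.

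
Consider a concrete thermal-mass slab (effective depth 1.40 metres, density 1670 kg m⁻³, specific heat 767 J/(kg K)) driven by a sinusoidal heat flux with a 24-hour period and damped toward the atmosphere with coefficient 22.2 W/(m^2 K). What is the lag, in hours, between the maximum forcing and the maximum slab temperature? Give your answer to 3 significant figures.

5.36 hours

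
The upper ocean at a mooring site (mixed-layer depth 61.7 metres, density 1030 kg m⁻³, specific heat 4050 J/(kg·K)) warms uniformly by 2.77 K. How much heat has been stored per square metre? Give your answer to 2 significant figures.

7.1×10^8

Areal heat capacity C = ρ c_p D = 1030 × 4050 × 61.7 = 2.57×10^8 J m⁻² K⁻¹.
ΔQ = C ΔT = 2.57×10^8 × 2.77 = 7.13×10^8 J/m².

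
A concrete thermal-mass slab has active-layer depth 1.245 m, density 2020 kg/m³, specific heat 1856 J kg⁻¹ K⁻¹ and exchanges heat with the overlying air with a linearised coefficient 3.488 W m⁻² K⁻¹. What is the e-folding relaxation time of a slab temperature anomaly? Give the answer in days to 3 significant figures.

15.5 days

Areal heat capacity C = ρ c_p D = 2020 × 1856 × 1.245 = 4.67×10^6 J/(m^2 K).
Relaxation time τ = C / λ = 4.67×10^6 / 3.488 = 1.34×10^6 s.
In days: 1.34×10^6 s / (86400 s/day) = 15.5 days.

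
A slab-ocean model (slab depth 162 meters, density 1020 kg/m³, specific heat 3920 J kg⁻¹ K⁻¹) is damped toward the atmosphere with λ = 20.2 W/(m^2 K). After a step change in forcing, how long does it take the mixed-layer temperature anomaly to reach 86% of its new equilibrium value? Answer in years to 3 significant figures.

Areal heat capacity C = ρ c_p D = 1020 × 3920 × 162 = 6.48×10^8 J/(m²·K).
τ = C / λ = 6.48×10^8 / 20.2 = 3.21×10^7 s.
Fraction reached: 1 − e^(−t/τ) = 0.86 ⇒ t = −τ ln(1 − 0.86) = τ × 1.97.
t = 6.30×10^7 s = 2.00 years.

2.00 years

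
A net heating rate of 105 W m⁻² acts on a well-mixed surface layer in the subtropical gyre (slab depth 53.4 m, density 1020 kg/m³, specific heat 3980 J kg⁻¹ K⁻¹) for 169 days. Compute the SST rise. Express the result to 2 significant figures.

Areal heat capacity C = ρ c_p D = 1020 × 3980 × 53.4 = 2.17×10^8 J/(m²·K).
Net heat input Q = F Δt = 105 × (169 days × 86400 s/day) = 1.53×10^9 J/m².
ΔT = Q / C = 1.53×10^9 / 2.17×10^8 = 7.07 K.

7.1 K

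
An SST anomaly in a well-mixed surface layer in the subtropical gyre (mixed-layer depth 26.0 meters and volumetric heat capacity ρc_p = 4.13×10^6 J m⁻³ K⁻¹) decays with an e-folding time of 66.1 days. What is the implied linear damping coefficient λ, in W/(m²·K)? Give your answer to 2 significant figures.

19

Areal heat capacity C = ρc_p × D = 4.13×10^6 × 26.0 = 1.07×10^8 J m⁻² K⁻¹.
τ = 66.1 days = 5.71×10^6 s.
λ = C / τ = 1.07×10^8 / 5.71×10^6 = 18.8 W/(m²·K).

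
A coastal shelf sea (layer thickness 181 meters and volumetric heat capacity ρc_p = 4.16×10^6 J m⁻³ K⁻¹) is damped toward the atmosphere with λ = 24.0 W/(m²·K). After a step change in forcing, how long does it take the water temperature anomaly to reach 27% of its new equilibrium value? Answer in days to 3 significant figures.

Areal heat capacity C = ρc_p × D = 4.16×10^6 × 181 = 7.53×10^8 J/(m²·K).
τ = C / λ = 7.53×10^8 / 24.0 = 3.14×10^7 s.
Fraction reached: 1 − e^(−t/τ) = 0.27 ⇒ t = −τ ln(1 − 0.27) = τ × 0.315.
t = 9.87×10^6 s = 114 days.

114 days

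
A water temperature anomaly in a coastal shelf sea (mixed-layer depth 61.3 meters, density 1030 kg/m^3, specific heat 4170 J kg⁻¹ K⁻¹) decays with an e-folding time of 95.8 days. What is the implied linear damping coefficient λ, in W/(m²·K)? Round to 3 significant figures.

31.8

Areal heat capacity C = ρ c_p D = 1030 × 4170 × 61.3 = 2.63×10^8 J/(m^2 K).
τ = 95.8 days = 8.28×10^6 s.
λ = C / τ = 2.63×10^8 / 8.28×10^6 = 31.8 W/(m²·K).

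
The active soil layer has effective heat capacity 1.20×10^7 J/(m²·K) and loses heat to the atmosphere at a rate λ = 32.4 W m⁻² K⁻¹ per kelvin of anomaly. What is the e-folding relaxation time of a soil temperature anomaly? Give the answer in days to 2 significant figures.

4.3 days

Areal heat capacity C = 1.20×10^7 J/(m²·K) (given).
Relaxation time τ = C / λ = 1.20×10^7 / 32.4 = 3.70×10^5 s.
In days: 3.70×10^5 s / (86400 s/day) = 4.29 days.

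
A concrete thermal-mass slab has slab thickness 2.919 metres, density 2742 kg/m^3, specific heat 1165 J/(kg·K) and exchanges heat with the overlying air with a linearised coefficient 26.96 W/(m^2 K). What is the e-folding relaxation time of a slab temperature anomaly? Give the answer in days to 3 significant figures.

Areal heat capacity C = ρ c_p D = 2742 × 1165 × 2.919 = 9.32×10^6 J/(m^2 K).
Relaxation time τ = C / λ = 9.32×10^6 / 26.96 = 3.46×10^5 s.
In days: 3.46×10^5 s / (86400 s/day) = 4.00 days.

4.00 days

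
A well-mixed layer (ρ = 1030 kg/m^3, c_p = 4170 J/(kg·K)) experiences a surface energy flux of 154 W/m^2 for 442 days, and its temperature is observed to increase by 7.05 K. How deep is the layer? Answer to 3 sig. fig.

194 m

Heat input Q = F Δt = 154 × 3.82×10^7 s = 5.88×10^9 J/m².
Required areal heat capacity C = Q / ΔT = 8.34×10^8 J/(m²·K).
Depth D = C / (ρ c_p) = 8.34×10^8 / (1030 × 4170) = 194 m.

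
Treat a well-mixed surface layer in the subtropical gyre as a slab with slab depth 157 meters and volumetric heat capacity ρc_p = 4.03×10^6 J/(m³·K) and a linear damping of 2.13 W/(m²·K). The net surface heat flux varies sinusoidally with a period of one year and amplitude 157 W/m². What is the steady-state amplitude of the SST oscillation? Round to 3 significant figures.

Areal heat capacity C = ρc_p × D = 4.03×10^6 × 157 = 6.33×10^8 J/(m^2 K).
Angular frequency ω = 2π / T = 2π / 3.15×10^7 s = 1.99×10^-7 s⁻¹.
√((Cω)² + λ²) = √((126)² + 2.13²) = 126 W/(m²·K).
Amplitude A = F₀ / √((Cω)²+λ²) = 157 / 126 = 1.25 K.

1.25 K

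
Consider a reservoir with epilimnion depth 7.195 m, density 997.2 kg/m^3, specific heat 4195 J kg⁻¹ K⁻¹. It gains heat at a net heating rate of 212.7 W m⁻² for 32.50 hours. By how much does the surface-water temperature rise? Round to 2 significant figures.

0.83 K

Areal heat capacity C = ρ c_p D = 997.2 × 4195 × 7.195 = 3.01×10^7 J/(m^2 K).
Net heat input Q = F Δt = 212.7 × (32.50 hours × 3600 s/hour) = 2.49×10^7 J/m².
ΔT = Q / C = 2.49×10^7 / 3.01×10^7 = 0.827 K.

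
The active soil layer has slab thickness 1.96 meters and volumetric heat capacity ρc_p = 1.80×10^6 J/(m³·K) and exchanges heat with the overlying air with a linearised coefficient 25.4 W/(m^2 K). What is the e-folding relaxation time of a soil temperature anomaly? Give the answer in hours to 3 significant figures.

38.6 hours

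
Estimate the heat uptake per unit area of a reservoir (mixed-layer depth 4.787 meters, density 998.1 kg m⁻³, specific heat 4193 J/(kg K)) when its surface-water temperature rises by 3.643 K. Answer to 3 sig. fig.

7.30×10^7

Areal heat capacity C = ρ c_p D = 998.1 × 4193 × 4.787 = 2.00×10^7 J/(m^2 K).
ΔQ = C ΔT = 2.00×10^7 × 3.643 = 7.30×10^7 J/m².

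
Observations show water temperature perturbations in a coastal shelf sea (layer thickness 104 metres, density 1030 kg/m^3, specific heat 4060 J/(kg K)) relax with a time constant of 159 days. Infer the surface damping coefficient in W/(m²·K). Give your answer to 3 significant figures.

Areal heat capacity C = ρ c_p D = 1030 × 4060 × 104 = 4.35×10^8 J/(m^2 K).
τ = 159 days = 1.37×10^7 s.
λ = C / τ = 4.35×10^8 / 1.37×10^7 = 31.7 W/(m²·K).

31.7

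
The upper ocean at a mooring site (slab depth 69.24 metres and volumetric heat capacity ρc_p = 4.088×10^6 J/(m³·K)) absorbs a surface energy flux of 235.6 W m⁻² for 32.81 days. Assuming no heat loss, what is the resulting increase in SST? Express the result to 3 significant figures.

Areal heat capacity C = ρc_p × D = 4.088×10^6 × 69.24 = 2.83×10^8 J/(m^2 K).
Net heat input Q = F Δt = 235.6 × (32.81 days × 86400 s/day) = 6.68×10^8 J/m².
ΔT = Q / C = 6.68×10^8 / 2.83×10^8 = 2.36 K.

2.36 K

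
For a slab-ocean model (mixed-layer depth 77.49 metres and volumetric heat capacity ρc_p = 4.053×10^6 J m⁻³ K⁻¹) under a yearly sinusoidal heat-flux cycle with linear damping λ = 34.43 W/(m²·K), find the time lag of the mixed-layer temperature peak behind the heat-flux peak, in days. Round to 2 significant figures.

62 days

Areal heat capacity C = ρc_p × D = 4.053×10^6 × 77.49 = 3.14×10^8 J/(m²·K).
ω = 2π / 3.15×10^7 s = 1.99×10^-7 s⁻¹.
Phase lag φ = arctan(Cω/λ) = arctan(62.6/34.43) = 1.07 rad.
Time lag = φ / ω = 1.07 / 1.99×10^-7 = 5.36×10^6 s = 62.0 days.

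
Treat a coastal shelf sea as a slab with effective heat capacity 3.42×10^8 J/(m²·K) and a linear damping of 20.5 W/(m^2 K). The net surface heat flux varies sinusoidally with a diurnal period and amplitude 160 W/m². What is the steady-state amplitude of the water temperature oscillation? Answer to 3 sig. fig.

Areal heat capacity C = 3.42×10^8 J/(m²·K) (given).
Angular frequency ω = 2π / T = 2π / 86400 s = 7.27×10^-5 s⁻¹.
√((Cω)² + λ²) = √((24900)² + 20.5²) = 24900 W/(m²·K).
Amplitude A = F₀ / √((Cω)²+λ²) = 160 / 24900 = 0.00643 K.

0.00643 K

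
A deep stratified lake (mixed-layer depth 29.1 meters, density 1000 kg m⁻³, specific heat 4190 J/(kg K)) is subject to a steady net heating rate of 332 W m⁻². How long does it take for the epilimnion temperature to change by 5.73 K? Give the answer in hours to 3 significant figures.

585 hours

Areal heat capacity C = ρ c_p D = 1000 × 4190 × 29.1 = 1.22×10^8 J/(m²·K).
Time required: Δt = C ΔT / F = 1.22×10^8 × 5.73 / 332 = 2.10×10^6 s.
In hours: 2.10×10^6 s / (3600 s/hour) = 585 hours.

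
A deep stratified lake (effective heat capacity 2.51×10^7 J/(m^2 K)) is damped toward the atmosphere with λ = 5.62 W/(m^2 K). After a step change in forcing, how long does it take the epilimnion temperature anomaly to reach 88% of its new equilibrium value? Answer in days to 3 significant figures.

Areal heat capacity C = 2.51×10^7 J/(m^2 K) (given).
τ = C / λ = 2.51×10^7 / 5.62 = 4.47×10^6 s.
Fraction reached: 1 − e^(−t/τ) = 0.88 ⇒ t = −τ ln(1 − 0.88) = τ × 2.12.
t = 9.47×10^6 s = 110 days.

110 days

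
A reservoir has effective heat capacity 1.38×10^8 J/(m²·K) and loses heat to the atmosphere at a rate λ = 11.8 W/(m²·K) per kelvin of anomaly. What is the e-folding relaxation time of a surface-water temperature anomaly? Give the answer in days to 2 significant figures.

Areal heat capacity C = 1.38×10^8 J/(m²·K) (given).
Relaxation time τ = C / λ = 1.38×10^8 / 11.8 = 1.17×10^7 s.
In days: 1.17×10^7 s / (86400 s/day) = 135 days.

140 days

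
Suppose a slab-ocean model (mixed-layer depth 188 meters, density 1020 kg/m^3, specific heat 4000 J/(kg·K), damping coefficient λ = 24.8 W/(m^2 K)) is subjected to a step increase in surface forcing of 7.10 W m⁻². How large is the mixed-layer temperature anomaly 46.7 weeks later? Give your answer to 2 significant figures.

0.17 K

Areal heat capacity C = ρ c_p D = 1020 × 4000 × 188 = 7.67×10^8 J m⁻² K⁻¹.
τ = C / λ = 7.67×10^8 / 24.8 = 3.09×10^7 s.
Equilibrium anomaly ΔT_eq = F / λ = 7.10 / 24.8 = 0.286 K.
t = 46.7 weeks = 2.82×10^7 s, so t/τ = 0.913.
ΔT(t) = ΔT_eq (1 − e^(−t/τ)) = 0.286 × (1 − e^−0.913) = 0.171 K.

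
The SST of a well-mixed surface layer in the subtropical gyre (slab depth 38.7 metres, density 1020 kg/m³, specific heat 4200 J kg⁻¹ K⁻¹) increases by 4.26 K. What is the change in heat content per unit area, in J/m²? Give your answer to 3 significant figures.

7.06×10^8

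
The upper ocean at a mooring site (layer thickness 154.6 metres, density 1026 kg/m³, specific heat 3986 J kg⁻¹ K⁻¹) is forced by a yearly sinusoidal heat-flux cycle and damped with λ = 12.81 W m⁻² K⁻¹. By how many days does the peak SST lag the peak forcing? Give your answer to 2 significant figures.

85 days

Areal heat capacity C = ρ c_p D = 1026 × 3986 × 154.6 = 6.32×10^8 J/(m^2 K).
ω = 2π / 3.15×10^7 s = 1.99×10^-7 s⁻¹.
Phase lag φ = arctan(Cω/λ) = arctan(126/12.81) = 1.47 rad.
Time lag = φ / ω = 1.47 / 1.99×10^-7 = 7.38×10^6 s = 85.4 days.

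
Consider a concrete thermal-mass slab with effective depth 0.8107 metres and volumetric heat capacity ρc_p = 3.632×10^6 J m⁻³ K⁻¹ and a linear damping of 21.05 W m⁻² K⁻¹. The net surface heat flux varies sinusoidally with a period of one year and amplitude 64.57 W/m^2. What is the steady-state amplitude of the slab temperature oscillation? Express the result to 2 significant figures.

Areal heat capacity C = ρc_p × D = 3.632×10^6 × 0.8107 = 2.94×10^6 J/(m²·K).
Angular frequency ω = 2π / T = 2π / 3.15×10^7 s = 1.99×10^-7 s⁻¹.
√((Cω)² + λ²) = √((0.587)² + 21.05²) = 21.1 W/(m²·K).
Amplitude A = F₀ / √((Cω)²+λ²) = 64.57 / 21.1 = 3.07 K.

3.1 K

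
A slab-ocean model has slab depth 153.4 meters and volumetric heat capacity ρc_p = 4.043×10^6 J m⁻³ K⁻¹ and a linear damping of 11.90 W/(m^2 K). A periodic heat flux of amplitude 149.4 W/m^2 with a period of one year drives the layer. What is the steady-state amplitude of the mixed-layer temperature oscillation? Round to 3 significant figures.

Areal heat capacity C = ρc_p × D = 4.043×10^6 × 153.4 = 6.20×10^8 J/(m^2 K).
Angular frequency ω = 2π / T = 2π / 3.15×10^7 s = 1.99×10^-7 s⁻¹.
√((Cω)² + λ²) = √((124)² + 11.90²) = 124 W/(m²·K).
Amplitude A = F₀ / √((Cω)²+λ²) = 149.4 / 124 = 1.20 K.

1.20 K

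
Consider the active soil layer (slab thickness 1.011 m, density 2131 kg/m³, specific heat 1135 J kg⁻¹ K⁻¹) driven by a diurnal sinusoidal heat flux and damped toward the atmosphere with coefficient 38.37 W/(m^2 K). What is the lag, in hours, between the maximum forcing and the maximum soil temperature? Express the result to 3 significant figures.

Areal heat capacity C = ρ c_p D = 2131 × 1135 × 1.011 = 2.45×10^6 J m⁻² K⁻¹.
ω = 2π / 86400 s = 7.27×10^-5 s⁻¹.
Phase lag φ = arctan(Cω/λ) = arctan(178/38.37) = 1.36 rad.
Time lag = φ / ω = 1.36 / 7.27×10^-5 = 18700 s = 5.19 hours.

5.19 hours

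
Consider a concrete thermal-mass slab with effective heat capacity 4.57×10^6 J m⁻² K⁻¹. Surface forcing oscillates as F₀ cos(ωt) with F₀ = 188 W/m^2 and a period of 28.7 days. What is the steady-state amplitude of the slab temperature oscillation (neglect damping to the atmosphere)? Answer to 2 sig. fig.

Areal heat capacity C = 4.57×10^6 J m⁻² K⁻¹ (given).
Angular frequency ω = 2π / T = 2π / 2.48×10^6 s = 2.53×10^-6 s⁻¹.
Cω = 4.57×10^6 × 2.53×10^-6 = 11.6 W/(m²·K).
Amplitude A = F₀ / (Cω) = 188 / 11.6 = 16.2 K.

16 K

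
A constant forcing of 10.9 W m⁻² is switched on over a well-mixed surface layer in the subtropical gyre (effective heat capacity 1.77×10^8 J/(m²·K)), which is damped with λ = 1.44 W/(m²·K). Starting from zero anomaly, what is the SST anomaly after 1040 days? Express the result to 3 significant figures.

Areal heat capacity C = 1.77×10^8 J/(m²·K) (given).
τ = C / λ = 1.77×10^8 / 1.44 = 1.23×10^8 s.
Equilibrium anomaly ΔT_eq = F / λ = 10.9 / 1.44 = 7.57 K.
t = 1040 days = 8.99×10^7 s, so t/τ = 0.731.
ΔT(t) = ΔT_eq (1 − e^(−t/τ)) = 7.57 × (1 − e^−0.731) = 3.93 K.

3.93 K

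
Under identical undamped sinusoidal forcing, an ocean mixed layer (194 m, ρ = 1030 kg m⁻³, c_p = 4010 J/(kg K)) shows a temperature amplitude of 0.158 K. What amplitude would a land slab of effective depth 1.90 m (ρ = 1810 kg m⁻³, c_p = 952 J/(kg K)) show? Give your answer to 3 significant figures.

38.7 K

C_ocean = 8.01×10^8 J/(m²·K); C_land = 3.27×10^6 J/(m²·K).
A ∝ 1/C ⇒ A_land = A_ocean × C_ocean/C_land = 0.158 × 245 = 38.7 K.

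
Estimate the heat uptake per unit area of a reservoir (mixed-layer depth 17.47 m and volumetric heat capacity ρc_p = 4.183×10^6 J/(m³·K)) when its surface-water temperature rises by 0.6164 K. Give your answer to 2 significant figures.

4.5×10^7

Areal heat capacity C = ρc_p × D = 4.183×10^6 × 17.47 = 7.31×10^7 J/(m^2 K).
ΔQ = C ΔT = 7.31×10^7 × 0.6164 = 4.50×10^7 J/m².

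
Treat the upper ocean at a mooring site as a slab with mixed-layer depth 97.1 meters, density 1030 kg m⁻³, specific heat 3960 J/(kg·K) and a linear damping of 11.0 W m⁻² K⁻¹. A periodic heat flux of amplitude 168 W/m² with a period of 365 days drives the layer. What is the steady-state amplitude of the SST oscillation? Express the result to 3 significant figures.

Areal heat capacity C = ρ c_p D = 1030 × 3960 × 97.1 = 3.96×10^8 J/(m²·K).
Angular frequency ω = 2π / T = 2π / 3.15×10^7 s = 1.99×10^-7 s⁻¹.
√((Cω)² + λ²) = √((78.9)² + 11.0²) = 79.7 W/(m²·K).
Amplitude A = F₀ / √((Cω)²+λ²) = 168 / 79.7 = 2.11 K.

2.11 K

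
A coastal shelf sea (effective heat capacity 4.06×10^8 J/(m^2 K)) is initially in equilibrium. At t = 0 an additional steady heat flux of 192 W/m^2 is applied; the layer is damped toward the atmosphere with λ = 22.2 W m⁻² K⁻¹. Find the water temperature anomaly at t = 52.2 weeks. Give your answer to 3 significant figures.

7.11 K

Areal heat capacity C = 4.06×10^8 J/(m^2 K) (given).
τ = C / λ = 4.06×10^8 / 22.2 = 1.83×10^7 s.
Equilibrium anomaly ΔT_eq = F / λ = 192 / 22.2 = 8.65 K.
t = 52.2 weeks = 3.16×10^7 s, so t/τ = 1.73.
ΔT(t) = ΔT_eq (1 − e^(−t/τ)) = 8.65 × (1 − e^−1.73) = 7.11 K.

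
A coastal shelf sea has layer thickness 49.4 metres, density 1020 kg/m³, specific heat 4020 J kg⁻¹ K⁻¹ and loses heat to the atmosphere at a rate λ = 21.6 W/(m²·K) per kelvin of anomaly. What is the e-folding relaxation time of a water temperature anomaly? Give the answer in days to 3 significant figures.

109 days

Areal heat capacity C = ρ c_p D = 1020 × 4020 × 49.4 = 2.03×10^8 J/(m^2 K).
Relaxation time τ = C / λ = 2.03×10^8 / 21.6 = 9.38×10^6 s.
In days: 9.38×10^6 s / (86400 s/day) = 109 days.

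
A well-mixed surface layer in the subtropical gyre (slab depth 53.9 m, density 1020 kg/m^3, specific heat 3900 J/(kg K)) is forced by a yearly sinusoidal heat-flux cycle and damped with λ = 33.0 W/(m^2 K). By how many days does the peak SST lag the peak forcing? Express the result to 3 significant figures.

53.0 days

Areal heat capacity C = ρ c_p D = 1020 × 3900 × 53.9 = 2.14×10^8 J/(m^2 K).
ω = 2π / 3.15×10^7 s = 1.99×10^-7 s⁻¹.
Phase lag φ = arctan(Cω/λ) = arctan(42.7/33.0) = 0.913 rad.
Time lag = φ / ω = 0.913 / 1.99×10^-7 = 4.58×10^6 s = 53.0 days.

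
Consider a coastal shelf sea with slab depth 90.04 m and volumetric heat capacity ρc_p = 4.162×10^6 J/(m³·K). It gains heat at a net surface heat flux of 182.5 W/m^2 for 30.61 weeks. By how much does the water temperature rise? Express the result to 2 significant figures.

9.0 K

Areal heat capacity C = ρc_p × D = 4.162×10^6 × 90.04 = 3.75×10^8 J/(m^2 K).
Net heat input Q = F Δt = 182.5 × (30.61 weeks × 6.048×10^5 s/week) = 3.38×10^9 J/m².
ΔT = Q / C = 3.38×10^9 / 3.75×10^8 = 9.02 K.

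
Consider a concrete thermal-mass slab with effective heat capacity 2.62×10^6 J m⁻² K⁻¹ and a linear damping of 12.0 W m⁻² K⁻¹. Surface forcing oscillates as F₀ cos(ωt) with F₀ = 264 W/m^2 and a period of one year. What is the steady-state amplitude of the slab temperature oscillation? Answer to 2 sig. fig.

Areal heat capacity C = 2.62×10^6 J m⁻² K⁻¹ (given).
Angular frequency ω = 2π / T = 2π / 3.15×10^7 s = 1.99×10^-7 s⁻¹.
√((Cω)² + λ²) = √((0.522)² + 12.0²) = 12.0 W/(m²·K).
Amplitude A = F₀ / √((Cω)²+λ²) = 264 / 12.0 = 22.0 K.

22 K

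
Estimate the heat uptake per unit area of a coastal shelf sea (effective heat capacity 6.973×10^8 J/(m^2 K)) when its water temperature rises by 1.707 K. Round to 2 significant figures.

Areal heat capacity C = 6.973×10^8 J/(m^2 K) (given).
ΔQ = C ΔT = 6.97×10^8 × 1.707 = 1.19×10^9 J/m².

1.2×10^9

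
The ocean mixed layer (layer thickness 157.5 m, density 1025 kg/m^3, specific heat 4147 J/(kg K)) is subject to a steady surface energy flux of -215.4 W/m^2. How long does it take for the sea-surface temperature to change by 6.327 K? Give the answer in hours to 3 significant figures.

Areal heat capacity C = ρ c_p D = 1025 × 4147 × 157.5 = 6.69×10^8 J m⁻² K⁻¹.
Time required: Δt = C ΔT / F = 6.69×10^8 × -6.327 / -215.4 = 1.97×10^7 s.
In hours: 1.97×10^7 s / (3600 s/hour) = 5460 hours.

5460 hours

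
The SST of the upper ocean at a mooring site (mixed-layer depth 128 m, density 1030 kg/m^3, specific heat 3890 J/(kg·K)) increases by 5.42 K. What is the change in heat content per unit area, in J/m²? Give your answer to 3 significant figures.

2.78×10^9

Areal heat capacity C = ρ c_p D = 1030 × 3890 × 128 = 5.13×10^8 J m⁻² K⁻¹.
ΔQ = C ΔT = 5.13×10^8 × 5.42 = 2.78×10^9 J/m².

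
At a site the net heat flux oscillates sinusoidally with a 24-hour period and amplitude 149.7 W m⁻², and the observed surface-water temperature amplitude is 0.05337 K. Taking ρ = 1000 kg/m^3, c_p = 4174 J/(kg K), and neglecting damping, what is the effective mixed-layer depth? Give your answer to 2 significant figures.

ω = 2π / 86400 s = 7.27×10^-5 s⁻¹.
Required C = F₀ / (A ω) = 149.7 / (0.05337 × 7.27×10^-5) = 3.86×10^7 J/(m²·K).
D = C / (ρ c_p) = 3.86×10^7 / (1000 × 4174) = 9.24 m.

9.2 m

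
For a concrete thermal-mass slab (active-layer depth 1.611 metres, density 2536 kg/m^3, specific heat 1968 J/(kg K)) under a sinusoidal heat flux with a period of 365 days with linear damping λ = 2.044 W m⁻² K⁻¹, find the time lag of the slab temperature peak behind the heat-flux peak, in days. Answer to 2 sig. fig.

39 days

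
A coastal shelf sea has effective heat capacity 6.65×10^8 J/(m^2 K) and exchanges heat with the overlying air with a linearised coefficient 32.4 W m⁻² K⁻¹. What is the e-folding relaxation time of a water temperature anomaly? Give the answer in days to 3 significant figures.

238 days

Areal heat capacity C = 6.65×10^8 J/(m^2 K) (given).
Relaxation time τ = C / λ = 6.65×10^8 / 32.4 = 2.05×10^7 s.
In days: 2.05×10^7 s / (86400 s/day) = 238 days.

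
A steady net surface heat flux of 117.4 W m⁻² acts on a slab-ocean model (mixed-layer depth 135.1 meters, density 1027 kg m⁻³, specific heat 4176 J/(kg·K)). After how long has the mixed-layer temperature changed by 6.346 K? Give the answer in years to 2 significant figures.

0.99 years

Areal heat capacity C = ρ c_p D = 1027 × 4176 × 135.1 = 5.79×10^8 J m⁻² K⁻¹.
Time required: Δt = C ΔT / F = 5.79×10^8 × 6.346 / 117.4 = 3.13×10^7 s.
In years: 3.13×10^7 s / (3.156×10^7 s/year) = 0.992 years.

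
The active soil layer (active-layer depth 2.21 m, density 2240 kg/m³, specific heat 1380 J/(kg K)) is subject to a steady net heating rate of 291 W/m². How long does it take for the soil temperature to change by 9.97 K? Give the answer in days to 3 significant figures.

Areal heat capacity C = ρ c_p D = 2240 × 1380 × 2.21 = 6.83×10^6 J/(m²·K).
Time required: Δt = C ΔT / F = 6.83×10^6 × 9.97 / 291 = 2.34×10^5 s.
In days: 2.34×10^5 s / (86400 s/day) = 2.71 days.

2.71 days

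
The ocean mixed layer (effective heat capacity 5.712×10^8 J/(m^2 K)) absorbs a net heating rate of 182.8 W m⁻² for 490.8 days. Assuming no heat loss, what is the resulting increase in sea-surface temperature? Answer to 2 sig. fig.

14 K

Areal heat capacity C = 5.712×10^8 J/(m^2 K) (given).
Net heat input Q = F Δt = 182.8 × (490.8 days × 86400 s/day) = 7.75×10^9 J/m².
ΔT = Q / C = 7.75×10^9 / 5.71×10^8 = 13.6 K.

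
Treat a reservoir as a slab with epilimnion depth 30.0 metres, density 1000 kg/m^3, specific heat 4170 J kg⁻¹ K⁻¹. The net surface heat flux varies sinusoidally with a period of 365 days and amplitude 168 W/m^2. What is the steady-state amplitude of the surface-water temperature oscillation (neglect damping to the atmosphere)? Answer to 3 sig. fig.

Areal heat capacity C = ρ c_p D = 1000 × 4170 × 30.0 = 1.25×10^8 J/(m²·K).
Angular frequency ω = 2π / T = 2π / 3.15×10^7 s = 1.99×10^-7 s⁻¹.
Cω = 1.25×10^8 × 1.99×10^-7 = 24.9 W/(m²·K).
Amplitude A = F₀ / (Cω) = 168 / 24.9 = 6.74 K.

6.74 K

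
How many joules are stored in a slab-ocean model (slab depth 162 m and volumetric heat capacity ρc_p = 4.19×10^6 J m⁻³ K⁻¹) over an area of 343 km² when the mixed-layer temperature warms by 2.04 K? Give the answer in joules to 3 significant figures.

Areal heat capacity C = ρc_p × D = 4.19×10^6 × 162 = 6.79×10^8 J/(m²·K).
Heat per unit area: q = C ΔT = 6.79×10^8 × 2.04 = 1.38×10^9 J/m².
Total heat: Q = q × A = 1.38×10^9 × (343 × 10⁶ m²) = 4.75×10^17 J.

4.75×10^17 J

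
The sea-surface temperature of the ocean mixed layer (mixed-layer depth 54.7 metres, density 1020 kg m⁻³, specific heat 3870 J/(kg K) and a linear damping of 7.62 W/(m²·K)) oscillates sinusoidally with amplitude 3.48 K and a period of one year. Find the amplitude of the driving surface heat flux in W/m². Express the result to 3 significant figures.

152

Areal heat capacity C = ρ c_p D = 1020 × 3870 × 54.7 = 2.16×10^8 J/(m²·K).
ω = 2π / 3.15×10^7 s = 1.99×10^-7 s⁻¹.
√((Cω)² + λ²) = √((43.0)² + 7.62²) = 43.7 W/(m²·K).
F₀ = A × √((Cω)²+λ²) = 3.48 × 43.7 = 152 W/m².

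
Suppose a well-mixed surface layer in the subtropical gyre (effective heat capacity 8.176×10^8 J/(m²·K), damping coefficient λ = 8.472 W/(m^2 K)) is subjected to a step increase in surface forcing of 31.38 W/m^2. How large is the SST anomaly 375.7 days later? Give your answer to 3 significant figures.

1.06 K

Areal heat capacity C = 8.176×10^8 J/(m²·K) (given).
τ = C / λ = 8.18×10^8 / 8.472 = 9.65×10^7 s.
Equilibrium anomaly ΔT_eq = F / λ = 31.38 / 8.472 = 3.70 K.
t = 375.7 days = 3.25×10^7 s, so t/τ = 0.336.
ΔT(t) = ΔT_eq (1 − e^(−t/τ)) = 3.70 × (1 − e^−0.336) = 1.06 K.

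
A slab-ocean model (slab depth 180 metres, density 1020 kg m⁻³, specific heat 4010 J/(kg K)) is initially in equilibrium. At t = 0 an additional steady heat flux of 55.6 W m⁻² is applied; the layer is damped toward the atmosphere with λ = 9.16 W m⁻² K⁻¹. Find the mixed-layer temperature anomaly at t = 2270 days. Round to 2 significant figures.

5.5 K

Areal heat capacity C = ρ c_p D = 1020 × 4010 × 180 = 7.36×10^8 J m⁻² K⁻¹.
τ = C / λ = 7.36×10^8 / 9.16 = 8.04×10^7 s.
Equilibrium anomaly ΔT_eq = F / λ = 55.6 / 9.16 = 6.07 K.
t = 2270 days = 1.96×10^8 s, so t/τ = 2.44.
ΔT(t) = ΔT_eq (1 − e^(−t/τ)) = 6.07 × (1 − e^−2.44) = 5.54 K.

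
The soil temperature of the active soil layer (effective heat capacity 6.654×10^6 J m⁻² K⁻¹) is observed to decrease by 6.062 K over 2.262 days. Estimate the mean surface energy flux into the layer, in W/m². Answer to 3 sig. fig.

Areal heat capacity C = 6.654×10^6 J m⁻² K⁻¹ (given).
Required heat per unit area: Q = C ΔT = 6.65×10^6 × -6.062 = -4.03×10^7 J/m².
Flux F = Q / Δt = -4.03×10^7 / 1.95×10^5 s = -206 W/m².

-206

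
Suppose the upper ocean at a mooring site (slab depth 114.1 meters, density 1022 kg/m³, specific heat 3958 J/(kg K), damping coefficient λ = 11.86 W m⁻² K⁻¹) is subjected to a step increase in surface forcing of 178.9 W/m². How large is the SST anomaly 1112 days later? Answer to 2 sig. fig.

Areal heat capacity C = ρ c_p D = 1022 × 3958 × 114.1 = 4.62×10^8 J m⁻² K⁻¹.
τ = C / λ = 4.62×10^8 / 11.86 = 3.89×10^7 s.
Equilibrium anomaly ΔT_eq = F / λ = 178.9 / 11.86 = 15.1 K.
t = 1112 days = 9.61×10^7 s, so t/τ = 2.47.
ΔT(t) = ΔT_eq (1 − e^(−t/τ)) = 15.1 × (1 − e^−2.47) = 13.8 K.

14 K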